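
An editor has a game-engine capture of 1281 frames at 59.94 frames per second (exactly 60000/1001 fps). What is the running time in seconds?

21.37135 seconds

Running time = 1281 / (60000/1001) = 21.37135 s.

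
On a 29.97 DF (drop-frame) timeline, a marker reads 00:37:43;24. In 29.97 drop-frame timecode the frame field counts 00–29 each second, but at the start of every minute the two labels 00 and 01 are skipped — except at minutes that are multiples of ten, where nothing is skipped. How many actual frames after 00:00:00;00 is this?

67846

Complete 10-minute blocks: 3, each 17982 frames → 53946.
Remaining 7 whole minutes in the current block: 1800 + 6 × 1798 = 12588 frames.
Within the current minute: 43 × 30 + 24 − 2 = 1312 (labels ;00/;01 skipped at this minute). Total = 53946 + 12588 + 1312 = 67846.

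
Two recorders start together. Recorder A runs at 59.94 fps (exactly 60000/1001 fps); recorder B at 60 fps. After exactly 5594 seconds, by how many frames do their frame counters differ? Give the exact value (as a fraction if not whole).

335640/1001 frames

A emits 60000/1001 × 5594 = 335640000/1001 frames; B emits 60 × 5594 = 335640.
Difference = 335640/1001 frames (≈ 335.3047); B is ahead of A.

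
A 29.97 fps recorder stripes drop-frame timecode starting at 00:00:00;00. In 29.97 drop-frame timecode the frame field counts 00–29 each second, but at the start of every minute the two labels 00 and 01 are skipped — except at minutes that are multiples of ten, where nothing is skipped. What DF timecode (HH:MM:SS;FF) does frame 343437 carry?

Ten DF minutes hold 17982 frames, so frame 343437 lies in block 19 (frames 341658–359639) with 1779 frames into that block.
The block's first minute is 1800 frames and the rest 1798 each; 1779 frames reaches minute 0, so 19 × 18 + 0 × 2 = 342 labels have been skipped so far.
Adding those back, label number 343437 + 342 = 343779 at 30 labels/s is 11459 s + 9 f = 3 h 10 min 59 s frame 9, i.e. 03:10:59;09.

03:10:59;09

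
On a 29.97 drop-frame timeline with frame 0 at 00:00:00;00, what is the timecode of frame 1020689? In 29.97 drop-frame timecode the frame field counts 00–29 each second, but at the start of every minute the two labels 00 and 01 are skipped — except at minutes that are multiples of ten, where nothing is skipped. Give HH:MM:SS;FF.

09:27:37;01

Each 10-minute DF block holds 10 × 60 × 30 − 9 × 2 = 17982 frames. 1020689 ÷ 17982 → 56 full blocks, remainder 13697.
Within the partial block the first minute is 1800 frames and each further minute 1798, so 7 further minute boundaries passed. Total skipped labels = 18 × 56 + 2 × 7 = 1022.
Non-drop label index = 1020689 + 1022 = 1021711; at 30 labels/s that is 09:27:37:01, i.e. DF 09:27:37;01.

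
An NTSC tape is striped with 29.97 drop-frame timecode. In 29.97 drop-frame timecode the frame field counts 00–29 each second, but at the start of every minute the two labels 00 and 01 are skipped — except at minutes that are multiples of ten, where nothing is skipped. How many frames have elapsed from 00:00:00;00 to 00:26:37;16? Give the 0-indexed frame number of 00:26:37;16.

As if non-drop at 30 labels/s: (0 × 3600 + 26 × 60 + 37) × 30 + 16 = 47926.
Minute boundaries passed: 26; those not divisible by 10: 26 − 2 = 24; dropped labels = 2 × 24 = 48.
Actual frame index = 47926 − 48 = 47878.

47878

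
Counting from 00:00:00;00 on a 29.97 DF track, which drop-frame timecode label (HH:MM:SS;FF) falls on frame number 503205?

Ten DF minutes hold 17982 frames, so frame 503205 lies in block 27 (frames 485514–503495) with 17691 frames into that block.
The block's first minute is 1800 frames and the rest 1798 each; 17691 frames reaches minute 9, so 27 × 18 + 9 × 2 = 504 labels have been skipped so far.
Adding those back, label number 503205 + 504 = 503709 at 30 labels/s is 16790 s + 9 f = 4 h 39 min 50 s frame 9, i.e. 04:39:50;09.

04:39:50;09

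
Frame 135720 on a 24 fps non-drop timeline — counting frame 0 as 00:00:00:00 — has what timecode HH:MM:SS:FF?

135720 ÷ 24 = 5655 full seconds, remainder 0 frames.
5655 s = 1 h 34 min 15 s.
Timecode: 01:34:15:00.

01:34:15:00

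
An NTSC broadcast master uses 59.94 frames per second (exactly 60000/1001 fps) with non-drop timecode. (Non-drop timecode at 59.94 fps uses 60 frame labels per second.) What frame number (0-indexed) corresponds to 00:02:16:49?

Total seconds to the label: (0 × 3600 + 2 × 60 + 16) = 136.
Frame index = 136 × 60 + 49 = 8209.

8209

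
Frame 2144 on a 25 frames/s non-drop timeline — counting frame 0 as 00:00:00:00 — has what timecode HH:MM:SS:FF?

2144 ÷ 25 = 85 full seconds, remainder 19 frames.
85 s = 0 h 1 min 25 s.
Timecode: 00:01:25:19.

00:01:25:19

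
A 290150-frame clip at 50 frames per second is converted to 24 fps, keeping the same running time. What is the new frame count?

Target frames = source frames × (target rate / source rate) = 290150 × (24)/(50) = 290150 × 12/25 = 139272.

139272 frames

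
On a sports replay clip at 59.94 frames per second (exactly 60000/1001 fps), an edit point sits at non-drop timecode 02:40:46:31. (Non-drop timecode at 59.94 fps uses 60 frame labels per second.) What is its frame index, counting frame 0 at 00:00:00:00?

Total seconds to the label: (2 × 3600 + 40 × 60 + 46) = 9646.
Frame index = 9646 × 60 + 31 = 578791.

578791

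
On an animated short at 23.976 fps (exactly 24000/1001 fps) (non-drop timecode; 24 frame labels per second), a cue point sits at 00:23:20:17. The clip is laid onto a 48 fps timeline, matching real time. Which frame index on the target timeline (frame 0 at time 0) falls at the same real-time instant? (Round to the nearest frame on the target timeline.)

frame 67301

Source frame index: (0×3600 + 23×60 + 20) × 24 + 17 = 33617.
Real time: 33617 / (24000/1001) = 33650617/24000 s.
Target frame: (33650617/24000) × (48) = 33650617/500 ≈ 67301.234 → 67301.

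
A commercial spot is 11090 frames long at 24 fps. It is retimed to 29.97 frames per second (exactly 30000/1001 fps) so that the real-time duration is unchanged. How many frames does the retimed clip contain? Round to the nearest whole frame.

13849 frames

Frames at target rate = 11090 × (30000/1001) / (24) = 13862500/1001 ≈ 13848.651.
Nearest whole frame: 13849.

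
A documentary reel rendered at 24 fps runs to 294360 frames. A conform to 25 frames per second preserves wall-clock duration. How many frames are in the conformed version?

306625 frames

Frames at target rate = 294360 × (25) / (24) = 306625.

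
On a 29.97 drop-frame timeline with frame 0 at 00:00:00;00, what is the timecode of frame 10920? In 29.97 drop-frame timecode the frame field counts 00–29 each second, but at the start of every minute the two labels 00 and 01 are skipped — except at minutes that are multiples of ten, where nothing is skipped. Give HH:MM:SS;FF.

Ten DF minutes hold 17982 frames, so frame 10920 lies in block 0 (frames 0–17981) with 10920 frames into that block.
The block's first minute is 1800 frames and the rest 1798 each; 10920 frames reaches minute 6, so 0 × 18 + 6 × 2 = 12 labels have been skipped so far.
Adding those back, label number 10920 + 12 = 10932 at 30 labels/s is 364 s + 12 f = 0 h 6 min 4 s frame 12, i.e. 00:06:04;12.

00:06:04;12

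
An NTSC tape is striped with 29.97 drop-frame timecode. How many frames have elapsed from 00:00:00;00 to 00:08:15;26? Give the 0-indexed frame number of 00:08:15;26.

14860

As if non-drop at 30 labels/s: (0 × 3600 + 8 × 60 + 15) × 30 + 26 = 14876.
Minute boundaries passed: 8; those not divisible by 10: 8 − 0 = 8; dropped labels = 2 × 8 = 16.
Actual frame index = 14876 − 16 = 14860.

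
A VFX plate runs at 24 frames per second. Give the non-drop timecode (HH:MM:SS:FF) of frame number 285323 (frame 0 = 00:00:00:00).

285323 ÷ 24 = 11888 full seconds, remainder 11 frames.
11888 s = 3 h 18 min 8 s.
Timecode: 03:18:08:11.

03:18:08:11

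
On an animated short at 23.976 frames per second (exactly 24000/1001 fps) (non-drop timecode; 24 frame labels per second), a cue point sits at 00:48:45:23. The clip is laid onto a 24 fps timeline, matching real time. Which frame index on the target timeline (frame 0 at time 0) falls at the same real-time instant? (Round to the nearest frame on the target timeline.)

frame 70293

Source frame index: (0×3600 + 48×60 + 45) × 24 + 23 = 70223.
Real time: 70223 / (24000/1001) = 70293223/24000 s.
Target frame: (70293223/24000) × (24) = 70293223/1000 ≈ 70293.223 → 70293.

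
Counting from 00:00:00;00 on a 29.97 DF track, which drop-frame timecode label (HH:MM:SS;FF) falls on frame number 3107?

00:01:43;19

Ten DF minutes hold 17982 frames, so frame 3107 lies in block 0 (frames 0–17981) with 3107 frames into that block.
The block's first minute is 1800 frames and the rest 1798 each; 3107 frames reaches minute 1, so 0 × 18 + 1 × 2 = 2 labels have been skipped so far.
Adding those back, label number 3107 + 2 = 3109 at 30 labels/s is 103 s + 19 f = 0 h 1 min 43 s frame 19, i.e. 00:01:43;19.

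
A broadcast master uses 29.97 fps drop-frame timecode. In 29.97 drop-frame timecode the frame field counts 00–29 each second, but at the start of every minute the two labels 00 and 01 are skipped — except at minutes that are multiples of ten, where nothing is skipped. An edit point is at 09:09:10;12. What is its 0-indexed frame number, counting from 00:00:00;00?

987522

As if non-drop at 30 labels/s: (9 × 3600 + 9 × 60 + 10) × 30 + 12 = 988512.
Minute boundaries passed: 549; those not divisible by 10: 549 − 54 = 495; dropped labels = 2 × 495 = 990.
Actual frame index = 988512 − 990 = 987522.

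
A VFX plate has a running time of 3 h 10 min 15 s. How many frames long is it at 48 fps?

3 h 10 min 15 s = 11415 s.
Frames = 11415 × 48 = 547920.

547920 frames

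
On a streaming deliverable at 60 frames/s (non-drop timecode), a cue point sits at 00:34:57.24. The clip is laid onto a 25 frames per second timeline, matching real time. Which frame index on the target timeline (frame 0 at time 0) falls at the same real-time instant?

frame 52435

Source frame index: (0×3600 + 34×60 + 57) × 60 + 24 = 125844.
Real time: 125844 / (60) = 10487/5 s.
Target frame: (10487/5) × (25) = 52435.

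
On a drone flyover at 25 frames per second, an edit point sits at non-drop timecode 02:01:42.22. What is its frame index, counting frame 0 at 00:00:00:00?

Total seconds to the label: (2 × 3600 + 1 × 60 + 42) = 7302.
Frame index = 7302 × 25 + 22 = 182572.

frame 182572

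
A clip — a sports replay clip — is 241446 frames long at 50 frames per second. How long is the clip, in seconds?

4828.92 seconds

Running time = 241446 / (50) = 4828.92 s.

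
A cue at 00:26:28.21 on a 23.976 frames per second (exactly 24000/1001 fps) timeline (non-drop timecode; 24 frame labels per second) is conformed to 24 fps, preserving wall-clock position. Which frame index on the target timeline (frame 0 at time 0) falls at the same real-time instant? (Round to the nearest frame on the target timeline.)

Source frame index: (0×3600 + 26×60 + 28) × 24 + 21 = 38133.
Real time: 38133 / (24000/1001) = 12723711/8000 s.
Target frame: (12723711/8000) × (24) = 38171133/1000 ≈ 38171.133 → 38171.

frame 38171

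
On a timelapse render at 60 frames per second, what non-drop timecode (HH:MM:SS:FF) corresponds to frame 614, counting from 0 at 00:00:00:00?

614 ÷ 60 = 10 full seconds, remainder 14 frames.
10 s = 0 h 0 min 10 s.
Timecode: 00:00:10:14.

00:00:10:14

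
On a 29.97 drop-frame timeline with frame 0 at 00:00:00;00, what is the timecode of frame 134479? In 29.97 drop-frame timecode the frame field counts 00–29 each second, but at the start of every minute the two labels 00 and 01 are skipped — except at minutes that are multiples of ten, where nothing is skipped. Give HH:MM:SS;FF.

01:14:47;03

Each 10-minute DF block holds 10 × 60 × 30 − 9 × 2 = 17982 frames. 134479 ÷ 17982 → 7 full blocks, remainder 8605.
Within the partial block the first minute is 1800 frames and each further minute 1798, so 4 further minute boundaries passed. Total skipped labels = 18 × 7 + 2 × 4 = 134.
Non-drop label index = 134479 + 134 = 134613; at 30 labels/s that is 01:14:47:03, i.e. DF 01:14:47;03.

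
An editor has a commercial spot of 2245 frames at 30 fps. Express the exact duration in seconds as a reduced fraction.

Running time = 2245 ÷ (30) = 2245 × 1/30 = 449/6 s.

449/6 seconds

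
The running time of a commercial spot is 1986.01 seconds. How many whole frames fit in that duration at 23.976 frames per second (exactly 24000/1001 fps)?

Frames = 1986.01 × 24000/1001 = 3666480/77 ≈ 47616.6234.
Complete frames: 47616.

47616 frames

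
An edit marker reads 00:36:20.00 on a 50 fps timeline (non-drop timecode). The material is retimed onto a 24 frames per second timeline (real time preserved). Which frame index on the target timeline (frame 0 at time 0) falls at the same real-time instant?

frame 52320

Source frame index: (0×3600 + 36×60 + 20) × 50 + 0 = 109000.
Real time: 109000 / (50) = 2180 s.
Target frame: (2180) × (24) = 52320.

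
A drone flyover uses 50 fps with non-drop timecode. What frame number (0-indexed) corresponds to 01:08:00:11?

204011

Total seconds to the label: (1 × 3600 + 8 × 60 + 0) = 4080.
Frame index = 4080 × 50 + 11 = 204011.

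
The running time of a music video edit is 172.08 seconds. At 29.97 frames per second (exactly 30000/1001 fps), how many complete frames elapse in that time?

5157 frames

Frames = 172.08 × 30000/1001 = 5162400/1001 ≈ 5157.2428.
Complete frames: 5157.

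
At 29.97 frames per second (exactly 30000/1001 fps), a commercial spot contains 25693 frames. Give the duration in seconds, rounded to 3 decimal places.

857.290 seconds

Running time = 25693 × 1001/30000 = 25718693/30000 s ≈ 857.290 s.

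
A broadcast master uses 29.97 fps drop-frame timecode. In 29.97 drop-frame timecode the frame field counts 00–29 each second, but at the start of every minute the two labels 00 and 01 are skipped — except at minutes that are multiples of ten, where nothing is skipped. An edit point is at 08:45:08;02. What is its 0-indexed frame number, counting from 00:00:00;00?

944296

As if non-drop at 30 labels/s: (8 × 3600 + 45 × 60 + 8) × 30 + 2 = 945242.
Minute boundaries passed: 525; those not divisible by 10: 525 − 52 = 473; dropped labels = 2 × 473 = 946.
Actual frame index = 945242 − 946 = 944296.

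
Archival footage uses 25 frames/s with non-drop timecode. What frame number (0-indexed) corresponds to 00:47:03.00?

70575

Total seconds to the label: (0 × 3600 + 47 × 60 + 3) = 2823.
Frame index = 2823 × 25 + 0 = 70575.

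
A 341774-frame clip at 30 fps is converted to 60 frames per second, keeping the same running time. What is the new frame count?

683548 frames

Frames at target rate = 341774 × (60) / (30) = 683548.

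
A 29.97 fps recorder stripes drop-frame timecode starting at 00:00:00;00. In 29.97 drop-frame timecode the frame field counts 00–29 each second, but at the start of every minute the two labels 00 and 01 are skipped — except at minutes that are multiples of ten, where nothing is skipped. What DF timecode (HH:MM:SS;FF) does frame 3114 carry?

00:01:43;26

Ten DF minutes hold 17982 frames, so frame 3114 lies in block 0 (frames 0–17981) with 3114 frames into that block.
The block's first minute is 1800 frames and the rest 1798 each; 3114 frames reaches minute 1, so 0 × 18 + 1 × 2 = 2 labels have been skipped so far.
Adding those back, label number 3114 + 2 = 3116 at 30 labels/s is 103 s + 26 f = 0 h 1 min 43 s frame 26, i.e. 00:01:43;26.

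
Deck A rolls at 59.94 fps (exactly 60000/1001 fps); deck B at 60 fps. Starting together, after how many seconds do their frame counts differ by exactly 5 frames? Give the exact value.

The gap grows by |60 − 60000/1001| = 60/1001 frames per second.
Time for a 5-frame gap: 5 ÷ (60/1001) = 1001/12 s.

1001/12 seconds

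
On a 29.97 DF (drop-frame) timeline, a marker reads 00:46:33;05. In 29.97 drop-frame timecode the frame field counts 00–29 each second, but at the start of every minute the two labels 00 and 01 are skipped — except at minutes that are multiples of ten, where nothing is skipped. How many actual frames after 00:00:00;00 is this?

As if non-drop at 30 labels/s: (0 × 3600 + 46 × 60 + 33) × 30 + 5 = 83795.
Minute boundaries passed: 46; those not divisible by 10: 46 − 4 = 42; dropped labels = 2 × 42 = 84.
Actual frame index = 83795 − 84 = 83711.

83711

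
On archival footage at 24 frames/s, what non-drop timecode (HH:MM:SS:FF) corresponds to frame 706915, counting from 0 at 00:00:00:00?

08:10:54:19

706915 ÷ 24 = 29454 full seconds, remainder 19 frames.
29454 s = 8 h 10 min 54 s.
Timecode: 08:10:54:19.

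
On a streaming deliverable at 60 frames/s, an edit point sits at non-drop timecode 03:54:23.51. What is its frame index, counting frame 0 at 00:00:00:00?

Total seconds to the label: (3 × 3600 + 54 × 60 + 23) = 14063.
Frame index = 14063 × 60 + 51 = 843831.

843831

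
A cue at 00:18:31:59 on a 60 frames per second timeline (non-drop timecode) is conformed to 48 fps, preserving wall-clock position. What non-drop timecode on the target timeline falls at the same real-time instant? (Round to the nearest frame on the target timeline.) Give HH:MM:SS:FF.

00:18:31:47

Source frame index: (0×3600 + 18×60 + 31) × 60 + 59 = 66719.
Real time: 66719 / (60) = 66719/60 s.
Target frame: (66719/60) × (48) = 266876/5 ≈ 53375.200 → 53375.
At 48 labels/s: frame 53375 → 00:18:31:47.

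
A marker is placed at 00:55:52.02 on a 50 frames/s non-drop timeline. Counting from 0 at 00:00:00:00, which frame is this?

Total seconds to the label: (0 × 3600 + 55 × 60 + 52) = 3352.
Frame index = 3352 × 50 + 2 = 167602.

167602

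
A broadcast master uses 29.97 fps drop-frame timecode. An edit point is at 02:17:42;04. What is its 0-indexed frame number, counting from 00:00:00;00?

247616

Complete 10-minute blocks: 13, each 17982 frames → 233766.
Remaining 7 whole minutes in the current block: 1800 + 6 × 1798 = 12588 frames.
Within the current minute: 42 × 30 + 4 − 2 = 1262 (labels ;00/;01 skipped at this minute). Total = 233766 + 12588 + 1262 = 247616.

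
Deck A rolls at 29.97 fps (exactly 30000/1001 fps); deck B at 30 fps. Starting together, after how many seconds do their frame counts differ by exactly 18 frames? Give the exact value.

600.6 seconds

The gap grows by |30 − 30000/1001| = 30/1001 frames per second.
Time for a 18-frame gap: 18 ÷ (30/1001) = 600.6 s.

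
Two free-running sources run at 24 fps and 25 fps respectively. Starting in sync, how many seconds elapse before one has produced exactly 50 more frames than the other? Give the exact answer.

The gap grows by |25 − 24| = 1 frame per second.
Time for a 50-frame gap: 50 ÷ (1) = 50 s.

50 seconds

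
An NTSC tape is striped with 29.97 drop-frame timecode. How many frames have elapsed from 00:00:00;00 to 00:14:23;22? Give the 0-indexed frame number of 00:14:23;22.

25886

Complete 10-minute blocks: 1, each 17982 frames → 17982.
Remaining 4 whole minutes in the current block: 1800 + 3 × 1798 = 7194 frames.
Within the current minute: 23 × 30 + 22 − 2 = 710 (labels ;00/;01 skipped at this minute). Total = 17982 + 7194 + 710 = 25886.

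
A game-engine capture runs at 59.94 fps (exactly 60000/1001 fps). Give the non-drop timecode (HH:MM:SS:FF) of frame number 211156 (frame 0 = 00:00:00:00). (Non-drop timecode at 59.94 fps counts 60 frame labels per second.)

211156 ÷ 60 = 3519 full seconds, remainder 16 frames.
3519 s = 0 h 58 min 39 s.
Timecode: 00:58:39:16.

00:58:39:16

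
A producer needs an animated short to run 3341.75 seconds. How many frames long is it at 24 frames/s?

80202 frames

Frames = 3341.75 × 24 = 80202.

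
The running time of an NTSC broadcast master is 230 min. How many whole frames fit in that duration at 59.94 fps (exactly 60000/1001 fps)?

230 min = 13800 s.
Frames = 13800 × 60000/1001 = 828000000/1001 ≈ 827172.8272.
Complete frames: 827172.

827172 frames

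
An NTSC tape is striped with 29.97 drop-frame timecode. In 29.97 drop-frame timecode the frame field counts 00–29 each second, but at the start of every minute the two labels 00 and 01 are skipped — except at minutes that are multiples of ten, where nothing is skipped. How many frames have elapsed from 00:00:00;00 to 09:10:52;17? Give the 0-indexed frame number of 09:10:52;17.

990587

As if non-drop at 30 labels/s: (9 × 3600 + 10 × 60 + 52) × 30 + 17 = 991577.
Minute boundaries passed: 550; those not divisible by 10: 550 − 55 = 495; dropped labels = 2 × 495 = 990.
Actual frame index = 991577 − 990 = 990587.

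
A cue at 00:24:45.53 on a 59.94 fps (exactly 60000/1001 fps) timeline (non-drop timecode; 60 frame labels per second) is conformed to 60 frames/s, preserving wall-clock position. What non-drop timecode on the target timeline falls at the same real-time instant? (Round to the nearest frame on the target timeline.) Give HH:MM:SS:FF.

Source frame index: (0×3600 + 24×60 + 45) × 60 + 53 = 89153.
Real time: 89153 / (60000/1001) = 89242153/60000 s.
Target frame: (89242153/60000) × (60) = 89242153/1000 ≈ 89242.153 → 89242.
At 60 labels/s: frame 89242 → 00:24:47:22.

00:24:47:22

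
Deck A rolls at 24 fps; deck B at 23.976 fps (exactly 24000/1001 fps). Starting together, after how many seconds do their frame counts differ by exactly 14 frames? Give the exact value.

7007/12 seconds

The gap grows by |24000/1001 − 24| = 24/1001 frames per second.
Time for a 14-frame gap: 14 ÷ (24/1001) = 7007/12 s.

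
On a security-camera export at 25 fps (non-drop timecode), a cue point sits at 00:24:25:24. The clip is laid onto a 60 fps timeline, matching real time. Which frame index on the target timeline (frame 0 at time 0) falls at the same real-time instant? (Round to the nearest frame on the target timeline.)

Source frame index: (0×3600 + 24×60 + 25) × 25 + 24 = 36649.
Real time: 36649 / (25) = 36649/25 s.
Target frame: (36649/25) × (60) = 439788/5 ≈ 87957.600 → 87958.

frame 87958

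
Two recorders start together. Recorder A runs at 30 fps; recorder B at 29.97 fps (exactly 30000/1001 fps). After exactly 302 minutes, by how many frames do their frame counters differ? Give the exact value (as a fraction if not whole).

543600/1001 frames

302 min = 18120 s.
A emits 30 × 18120 = 543600 frames; B emits 30000/1001 × 18120 = 543600000/1001.
Difference = 543600/1001 frames (≈ 543.0569); B is behind A.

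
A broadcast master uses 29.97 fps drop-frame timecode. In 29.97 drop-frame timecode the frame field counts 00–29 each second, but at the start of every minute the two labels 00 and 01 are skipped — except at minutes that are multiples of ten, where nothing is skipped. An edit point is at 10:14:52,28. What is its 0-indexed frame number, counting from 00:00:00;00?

1105682

As if non-drop at 30 labels/s: (10 × 3600 + 14 × 60 + 52) × 30 + 28 = 1106788.
Minute boundaries passed: 614; those not divisible by 10: 614 − 61 = 553; dropped labels = 2 × 553 = 1106.
Actual frame index = 1106788 − 1106 = 1105682.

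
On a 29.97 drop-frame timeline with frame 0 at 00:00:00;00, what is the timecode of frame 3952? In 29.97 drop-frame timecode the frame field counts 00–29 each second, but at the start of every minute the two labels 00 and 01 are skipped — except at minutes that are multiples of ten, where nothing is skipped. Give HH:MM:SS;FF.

Each 10-minute DF block holds 10 × 60 × 30 − 9 × 2 = 17982 frames. 3952 ÷ 17982 → 0 full blocks, remainder 3952.
Within the partial block the first minute is 1800 frames and each further minute 1798, so 2 further minute boundaries passed. Total skipped labels = 18 × 0 + 2 × 2 = 4.
Non-drop label index = 3952 + 4 = 3956; at 30 labels/s that is 00:02:11:26, i.e. DF 00:02:11;26.

00:02:11;26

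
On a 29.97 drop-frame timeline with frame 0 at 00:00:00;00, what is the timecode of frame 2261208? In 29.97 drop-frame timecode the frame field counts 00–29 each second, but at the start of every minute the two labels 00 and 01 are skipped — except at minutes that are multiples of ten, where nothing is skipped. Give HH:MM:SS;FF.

20:57:29;02

Ten DF minutes hold 17982 frames, so frame 2261208 lies in block 125 (frames 2247750–2265731) with 13458 frames into that block.
The block's first minute is 1800 frames and the rest 1798 each; 13458 frames reaches minute 7, so 125 × 18 + 7 × 2 = 2264 labels have been skipped so far.
Adding those back, label number 2261208 + 2264 = 2263472 at 30 labels/s is 75449 s + 2 f = 20 h 57 min 29 s frame 2, i.e. 20:57:29;02.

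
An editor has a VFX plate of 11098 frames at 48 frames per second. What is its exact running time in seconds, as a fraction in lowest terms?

5549/24 seconds

Running time = 11098 ÷ (48) = 11098 × 1/48 = 5549/24 s.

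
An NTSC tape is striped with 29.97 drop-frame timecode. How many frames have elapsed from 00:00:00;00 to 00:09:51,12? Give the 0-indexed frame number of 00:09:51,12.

As if non-drop at 30 labels/s: (0 × 3600 + 9 × 60 + 51) × 30 + 12 = 17742.
Minute boundaries passed: 9; those not divisible by 10: 9 − 0 = 9; dropped labels = 2 × 9 = 18.
Actual frame index = 17742 − 18 = 17724.

17724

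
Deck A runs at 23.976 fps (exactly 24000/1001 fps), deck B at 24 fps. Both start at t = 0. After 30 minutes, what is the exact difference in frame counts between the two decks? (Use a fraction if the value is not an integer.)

30 min = 1800 s.
A emits 24000/1001 × 1800 = 43200000/1001 frames; B emits 24 × 1800 = 43200.
Difference = 43200/1001 frames (≈ 43.1568); B is ahead of A.

43200/1001 frames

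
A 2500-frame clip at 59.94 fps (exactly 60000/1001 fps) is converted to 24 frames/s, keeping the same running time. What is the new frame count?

1001 frames

Target frames = source frames × (target rate / source rate) = 2500 × (24)/(60000/1001) = 2500 × 1001/2500 = 1001.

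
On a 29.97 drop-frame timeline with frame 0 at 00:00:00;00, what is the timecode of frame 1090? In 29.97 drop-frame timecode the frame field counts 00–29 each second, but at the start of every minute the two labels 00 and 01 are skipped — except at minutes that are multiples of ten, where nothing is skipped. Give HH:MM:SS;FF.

Ten DF minutes hold 17982 frames, so frame 1090 lies in block 0 (frames 0–17981) with 1090 frames into that block.
The block's first minute is 1800 frames and the rest 1798 each; 1090 frames reaches minute 0, so 0 × 18 + 0 × 2 = 0 labels have been skipped so far.
Adding those back, label number 1090 + 0 = 1090 at 30 labels/s is 36 s + 10 f = 0 h 0 min 36 s frame 10, i.e. 00:00:36;10.

00:00:36;10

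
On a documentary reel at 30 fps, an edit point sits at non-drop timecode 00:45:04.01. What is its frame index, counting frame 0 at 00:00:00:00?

81121

Total seconds to the label: (0 × 3600 + 45 × 60 + 4) = 2704.
Frame index = 2704 × 30 + 1 = 81121.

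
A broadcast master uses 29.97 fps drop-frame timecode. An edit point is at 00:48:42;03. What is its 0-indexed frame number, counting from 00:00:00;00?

87575

Complete 10-minute blocks: 4, each 17982 frames → 71928.
Remaining 8 whole minutes in the current block: 1800 + 7 × 1798 = 14386 frames.
Within the current minute: 42 × 30 + 3 − 2 = 1261 (labels ;00/;01 skipped at this minute). Total = 71928 + 14386 + 1261 = 87575.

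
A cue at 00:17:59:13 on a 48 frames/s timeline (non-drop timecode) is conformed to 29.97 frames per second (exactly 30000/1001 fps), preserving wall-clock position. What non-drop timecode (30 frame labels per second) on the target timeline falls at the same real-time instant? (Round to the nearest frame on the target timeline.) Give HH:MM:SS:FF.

Source frame index: (0×3600 + 17×60 + 59) × 48 + 13 = 51805.
Real time: 51805 / (48) = 51805/48 s.
Target frame: (51805/48) × (30000/1001) = 2490625/77 ≈ 32345.779 → 32346.
At 30 labels/s: frame 32346 → 00:17:58:06.

00:17:58:06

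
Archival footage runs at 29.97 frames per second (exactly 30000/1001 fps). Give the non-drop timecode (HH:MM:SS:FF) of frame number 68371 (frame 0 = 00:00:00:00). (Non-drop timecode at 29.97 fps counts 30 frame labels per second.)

00:37:59:01

68371 ÷ 30 = 2279 full seconds, remainder 1 frame.
2279 s = 0 h 37 min 59 s.
Timecode: 00:37:59:01.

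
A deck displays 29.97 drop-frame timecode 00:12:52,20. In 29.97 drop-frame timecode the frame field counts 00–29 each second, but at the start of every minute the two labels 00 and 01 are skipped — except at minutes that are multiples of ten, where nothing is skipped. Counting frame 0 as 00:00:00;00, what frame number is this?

As if non-drop at 30 labels/s: (0 × 3600 + 12 × 60 + 52) × 30 + 20 = 23180.
Minute boundaries passed: 12; those not divisible by 10: 12 − 1 = 11; dropped labels = 2 × 11 = 22.
Actual frame index = 23180 − 22 = 23158.

23158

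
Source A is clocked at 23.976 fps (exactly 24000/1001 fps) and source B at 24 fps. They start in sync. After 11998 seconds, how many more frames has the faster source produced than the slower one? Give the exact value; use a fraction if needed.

A emits 24000/1001 × 11998 = 41136000/143 frames; B emits 24 × 11998 = 287952.
Difference = 41136/143 frames (≈ 287.6643); B is ahead of A.

41136/143 frames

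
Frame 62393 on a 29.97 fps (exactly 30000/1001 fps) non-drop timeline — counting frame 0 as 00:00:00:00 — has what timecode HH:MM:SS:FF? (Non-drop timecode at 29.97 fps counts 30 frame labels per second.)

00:34:39:23

62393 ÷ 30 = 2079 full seconds, remainder 23 frames.
2079 s = 0 h 34 min 39 s.
Timecode: 00:34:39:23.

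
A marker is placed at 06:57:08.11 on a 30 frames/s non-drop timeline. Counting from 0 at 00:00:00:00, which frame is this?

Total seconds to the label: (6 × 3600 + 57 × 60 + 8) = 25028.
Frame index = 25028 × 30 + 11 = 750851.

750851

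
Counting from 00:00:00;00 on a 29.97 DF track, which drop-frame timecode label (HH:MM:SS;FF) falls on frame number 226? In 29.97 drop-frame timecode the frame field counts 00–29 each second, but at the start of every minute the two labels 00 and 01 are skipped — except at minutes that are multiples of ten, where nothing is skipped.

Ten DF minutes hold 17982 frames, so frame 226 lies in block 0 (frames 0–17981) with 226 frames into that block.
The block's first minute is 1800 frames and the rest 1798 each; 226 frames reaches minute 0, so 0 × 18 + 0 × 2 = 0 labels have been skipped so far.
Adding those back, label number 226 + 0 = 226 at 30 labels/s is 7 s + 16 f = 0 h 0 min 7 s frame 16, i.e. 00:00:07;16.

00:00:07;16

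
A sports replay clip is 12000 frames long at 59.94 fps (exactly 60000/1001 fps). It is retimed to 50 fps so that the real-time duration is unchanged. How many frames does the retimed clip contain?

Target frames = source frames × (target rate / source rate) = 12000 × (50)/(60000/1001) = 12000 × 1001/1200 = 10010.

10010 frames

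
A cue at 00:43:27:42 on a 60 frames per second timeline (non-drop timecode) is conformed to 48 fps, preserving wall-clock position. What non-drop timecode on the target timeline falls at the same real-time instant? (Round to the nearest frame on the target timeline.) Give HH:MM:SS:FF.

Source frame index: (0×3600 + 43×60 + 27) × 60 + 42 = 156462.
Real time: 156462 / (60) = 26077/10 s.
Target frame: (26077/10) × (48) = 625848/5 ≈ 125169.600 → 125170.
At 48 labels/s: frame 125170 → 00:43:27:34.

00:43:27:34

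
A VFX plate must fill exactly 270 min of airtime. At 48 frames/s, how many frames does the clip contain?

777600 frames

270 min = 16200 s.
Frames = 16200 × 48 = 777600.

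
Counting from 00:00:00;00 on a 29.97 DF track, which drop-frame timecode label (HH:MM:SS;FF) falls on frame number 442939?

Ten DF minutes hold 17982 frames, so frame 442939 lies in block 24 (frames 431568–449549) with 11371 frames into that block.
The block's first minute is 1800 frames and the rest 1798 each; 11371 frames reaches minute 6, so 24 × 18 + 6 × 2 = 444 labels have been skipped so far.
Adding those back, label number 442939 + 444 = 443383 at 30 labels/s is 14779 s + 13 f = 4 h 6 min 19 s frame 13, i.e. 04:06:19;13.

04:06:19;13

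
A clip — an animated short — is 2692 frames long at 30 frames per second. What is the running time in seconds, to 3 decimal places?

89.733 seconds

Running time = 2692 × 1/30 = 1346/15 s ≈ 89.733 s.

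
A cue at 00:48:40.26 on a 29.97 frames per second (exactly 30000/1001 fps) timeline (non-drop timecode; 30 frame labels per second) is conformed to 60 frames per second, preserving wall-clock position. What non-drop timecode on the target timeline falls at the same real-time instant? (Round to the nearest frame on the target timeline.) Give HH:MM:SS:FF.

Source frame index: (0×3600 + 48×60 + 40) × 30 + 26 = 87626.
Real time: 87626 / (30000/1001) = 43856813/15000 s.
Target frame: (43856813/15000) × (60) = 43856813/250 ≈ 175427.252 → 175427.
At 60 labels/s: frame 175427 → 00:48:43:47.

00:48:43:47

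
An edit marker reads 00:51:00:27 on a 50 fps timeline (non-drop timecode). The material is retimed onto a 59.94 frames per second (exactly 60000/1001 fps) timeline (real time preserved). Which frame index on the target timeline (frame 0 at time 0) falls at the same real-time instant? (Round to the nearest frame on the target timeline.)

Source frame index: (0×3600 + 51×60 + 0) × 50 + 27 = 153027.
Real time: 153027 / (50) = 153027/50 s.
Target frame: (153027/50) × (60000/1001) = 26233200/143 ≈ 183448.951 → 183449.

frame 183449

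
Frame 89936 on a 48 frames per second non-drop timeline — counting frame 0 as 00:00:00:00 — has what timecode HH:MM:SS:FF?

89936 ÷ 48 = 1873 full seconds, remainder 32 frames.
1873 s = 0 h 31 min 13 s.
Timecode: 00:31:13:32.

00:31:13:32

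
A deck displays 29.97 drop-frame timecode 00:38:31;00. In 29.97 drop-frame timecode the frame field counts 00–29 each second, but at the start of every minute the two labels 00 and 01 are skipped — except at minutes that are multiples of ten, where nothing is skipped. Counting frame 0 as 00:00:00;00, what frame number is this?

As if non-drop at 30 labels/s: (0 × 3600 + 38 × 60 + 31) × 30 + 0 = 69330.
Minute boundaries passed: 38; those not divisible by 10: 38 − 3 = 35; dropped labels = 2 × 35 = 70.
Actual frame index = 69330 − 70 = 69260.

69260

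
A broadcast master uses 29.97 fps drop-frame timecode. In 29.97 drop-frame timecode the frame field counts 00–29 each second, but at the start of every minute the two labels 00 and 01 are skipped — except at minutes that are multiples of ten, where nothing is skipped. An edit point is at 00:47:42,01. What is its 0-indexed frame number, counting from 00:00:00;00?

85775

As if non-drop at 30 labels/s: (0 × 3600 + 47 × 60 + 42) × 30 + 1 = 85861.
Minute boundaries passed: 47; those not divisible by 10: 47 − 4 = 43; dropped labels = 2 × 43 = 86.
Actual frame index = 85861 − 86 = 85775.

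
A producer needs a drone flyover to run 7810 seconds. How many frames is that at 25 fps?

Frames = 7810 × 25 = 195250.

195250 frames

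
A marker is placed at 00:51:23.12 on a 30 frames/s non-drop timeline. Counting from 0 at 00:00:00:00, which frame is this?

Total seconds to the label: (0 × 3600 + 51 × 60 + 23) = 3083.
Frame index = 3083 × 30 + 12 = 92502.

92502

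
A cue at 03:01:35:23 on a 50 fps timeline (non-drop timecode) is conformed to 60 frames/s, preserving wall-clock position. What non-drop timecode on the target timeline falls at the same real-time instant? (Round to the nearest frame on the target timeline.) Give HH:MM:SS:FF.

Source frame index: (3×3600 + 1×60 + 35) × 50 + 23 = 544773.
Real time: 544773 / (50) = 544773/50 s.
Target frame: (544773/50) × (60) = 3268638/5 ≈ 653727.600 → 653728.
At 60 labels/s: frame 653728 → 03:01:35:28.

03:01:35:28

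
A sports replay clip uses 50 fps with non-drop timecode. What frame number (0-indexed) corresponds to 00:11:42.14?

35114

Total seconds to the label: (0 × 3600 + 11 × 60 + 42) = 702.
Frame index = 702 × 50 + 14 = 35114.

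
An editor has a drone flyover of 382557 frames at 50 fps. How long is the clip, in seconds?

Running time = 382557 / (50) = 7651.14 s.

7651.14 seconds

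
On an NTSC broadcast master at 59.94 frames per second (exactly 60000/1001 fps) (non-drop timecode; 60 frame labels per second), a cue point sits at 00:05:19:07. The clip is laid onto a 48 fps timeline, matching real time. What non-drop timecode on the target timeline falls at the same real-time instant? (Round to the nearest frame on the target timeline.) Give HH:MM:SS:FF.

Source frame index: (0×3600 + 5×60 + 19) × 60 + 7 = 19147.
Real time: 19147 / (60000/1001) = 19166147/60000 s.
Target frame: (19166147/60000) × (48) = 19166147/1250 ≈ 15332.918 → 15333.
At 48 labels/s: frame 15333 → 00:05:19:21.

00:05:19:21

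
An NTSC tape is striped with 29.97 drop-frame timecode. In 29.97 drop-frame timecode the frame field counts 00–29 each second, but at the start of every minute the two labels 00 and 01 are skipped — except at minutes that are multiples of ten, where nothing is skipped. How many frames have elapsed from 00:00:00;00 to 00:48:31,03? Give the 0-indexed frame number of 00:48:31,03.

87245

As if non-drop at 30 labels/s: (0 × 3600 + 48 × 60 + 31) × 30 + 3 = 87333.
Minute boundaries passed: 48; those not divisible by 10: 48 − 4 = 44; dropped labels = 2 × 44 = 88.
Actual frame index = 87333 − 88 = 87245.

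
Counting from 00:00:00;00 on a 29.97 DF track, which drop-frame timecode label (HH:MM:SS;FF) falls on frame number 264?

00:00:08;24

Each 10-minute DF block holds 10 × 60 × 30 − 9 × 2 = 17982 frames. 264 ÷ 17982 → 0 full blocks, remainder 264.
Within the partial block the first minute is 1800 frames and each further minute 1798, so 0 further minute boundaries passed. Total skipped labels = 18 × 0 + 2 × 0 = 0.
Non-drop label index = 264 + 0 = 264; at 30 labels/s that is 00:00:08:24, i.e. DF 00:00:08;24.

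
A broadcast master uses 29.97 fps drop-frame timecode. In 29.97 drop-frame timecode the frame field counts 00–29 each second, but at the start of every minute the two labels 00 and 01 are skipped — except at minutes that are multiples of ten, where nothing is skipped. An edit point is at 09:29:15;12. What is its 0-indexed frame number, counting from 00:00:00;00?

Complete 10-minute blocks: 56, each 17982 frames → 1006992.
Remaining 9 whole minutes in the current block: 1800 + 8 × 1798 = 16184 frames.
Within the current minute: 15 × 30 + 12 − 2 = 460 (labels ;00/;01 skipped at this minute). Total = 1006992 + 16184 + 460 = 1023636.

1023636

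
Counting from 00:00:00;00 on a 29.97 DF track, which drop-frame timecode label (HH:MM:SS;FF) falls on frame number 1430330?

Ten DF minutes hold 17982 frames, so frame 1430330 lies in block 79 (frames 1420578–1438559) with 9752 frames into that block.
The block's first minute is 1800 frames and the rest 1798 each; 9752 frames reaches minute 5, so 79 × 18 + 5 × 2 = 1432 labels have been skipped so far.
Adding those back, label number 1430330 + 1432 = 1431762 at 30 labels/s is 47725 s + 12 f = 13 h 15 min 25 s frame 12, i.e. 13:15:25;12.

13:15:25;12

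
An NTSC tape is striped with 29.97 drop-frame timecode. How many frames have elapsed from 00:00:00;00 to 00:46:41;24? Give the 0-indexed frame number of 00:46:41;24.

Complete 10-minute blocks: 4, each 17982 frames → 71928.
Remaining 6 whole minutes in the current block: 1800 + 5 × 1798 = 10790 frames.
Within the current minute: 41 × 30 + 24 − 2 = 1252 (labels ;00/;01 skipped at this minute). Total = 71928 + 10790 + 1252 = 83970.

83970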